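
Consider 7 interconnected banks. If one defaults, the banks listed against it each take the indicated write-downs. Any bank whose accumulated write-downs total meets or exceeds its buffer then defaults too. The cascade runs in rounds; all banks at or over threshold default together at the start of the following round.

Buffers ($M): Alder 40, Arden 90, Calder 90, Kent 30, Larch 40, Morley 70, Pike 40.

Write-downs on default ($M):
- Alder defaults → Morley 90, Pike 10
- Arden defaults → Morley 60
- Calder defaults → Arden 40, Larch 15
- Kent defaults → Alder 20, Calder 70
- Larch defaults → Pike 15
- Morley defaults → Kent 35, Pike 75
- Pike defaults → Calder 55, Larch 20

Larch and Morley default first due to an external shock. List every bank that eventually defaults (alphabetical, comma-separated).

Calder, Kent, Larch, Morley, Pike

Round 1 — Larch, Morley default (initial).
  Kent: +35 → 35 ≥ 30
  Pike: +15+75 → 90 ≥ 40
Round 2 — Kent, Pike default.
  Alder: +20 → 20 < 40
  Calder: +70+55 → 125 ≥ 90
Round 3 — Calder defaults.
  Arden: +40 → 40 < 90
No further defaults.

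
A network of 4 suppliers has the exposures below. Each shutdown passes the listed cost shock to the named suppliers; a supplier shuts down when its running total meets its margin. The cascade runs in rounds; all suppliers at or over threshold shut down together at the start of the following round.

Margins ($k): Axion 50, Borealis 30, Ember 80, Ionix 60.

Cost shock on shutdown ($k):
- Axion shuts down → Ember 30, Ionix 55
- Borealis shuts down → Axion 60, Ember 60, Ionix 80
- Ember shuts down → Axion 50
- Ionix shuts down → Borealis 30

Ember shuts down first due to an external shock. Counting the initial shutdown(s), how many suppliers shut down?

Round 1 — Ember shuts down (initial).
  Axion: +50 → 50 ≥ 50
Round 2 — Axion shuts down.
  Ionix: +55 → 55 < 60
No further shutdowns.

2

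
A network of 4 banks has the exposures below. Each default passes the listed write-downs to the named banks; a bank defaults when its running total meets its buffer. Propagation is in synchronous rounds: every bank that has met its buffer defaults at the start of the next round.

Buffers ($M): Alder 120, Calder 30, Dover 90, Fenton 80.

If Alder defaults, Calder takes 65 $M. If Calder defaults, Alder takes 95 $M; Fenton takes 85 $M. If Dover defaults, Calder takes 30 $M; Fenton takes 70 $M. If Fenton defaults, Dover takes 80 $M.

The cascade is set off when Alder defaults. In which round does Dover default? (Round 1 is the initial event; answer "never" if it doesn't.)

never

Round 1 — Alder defaults (initial).
  Calder: +65 → 65 ≥ 30
Round 2 — Calder defaults.
  Fenton: +85 → 85 ≥ 80
Round 3 — Fenton defaults.
  Dover: +80 → 80 < 90
No further defaults.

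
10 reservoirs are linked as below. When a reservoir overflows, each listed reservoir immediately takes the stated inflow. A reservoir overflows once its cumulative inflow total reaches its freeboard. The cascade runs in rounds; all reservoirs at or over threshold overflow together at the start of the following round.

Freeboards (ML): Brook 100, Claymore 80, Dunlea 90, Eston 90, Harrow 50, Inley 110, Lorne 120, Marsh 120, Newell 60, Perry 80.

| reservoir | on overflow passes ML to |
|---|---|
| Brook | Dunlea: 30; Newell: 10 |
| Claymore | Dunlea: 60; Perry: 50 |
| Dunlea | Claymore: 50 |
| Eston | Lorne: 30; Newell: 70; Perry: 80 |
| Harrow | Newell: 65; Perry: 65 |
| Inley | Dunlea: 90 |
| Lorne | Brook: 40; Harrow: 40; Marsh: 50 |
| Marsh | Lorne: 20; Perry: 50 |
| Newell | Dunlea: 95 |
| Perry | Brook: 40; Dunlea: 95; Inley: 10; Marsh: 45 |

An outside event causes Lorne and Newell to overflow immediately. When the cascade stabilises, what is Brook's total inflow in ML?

Round 1 — Lorne, Newell overflow (initial).
  Brook: +40 → 40 < 100
  Dunlea: +95 → 95 ≥ 90
  Harrow: +40 → 40 < 50
  Marsh: +50 → 50 < 120
Round 2 — Dunlea overflows.
  Claymore: +50 → 50 < 80
No further overflows.

40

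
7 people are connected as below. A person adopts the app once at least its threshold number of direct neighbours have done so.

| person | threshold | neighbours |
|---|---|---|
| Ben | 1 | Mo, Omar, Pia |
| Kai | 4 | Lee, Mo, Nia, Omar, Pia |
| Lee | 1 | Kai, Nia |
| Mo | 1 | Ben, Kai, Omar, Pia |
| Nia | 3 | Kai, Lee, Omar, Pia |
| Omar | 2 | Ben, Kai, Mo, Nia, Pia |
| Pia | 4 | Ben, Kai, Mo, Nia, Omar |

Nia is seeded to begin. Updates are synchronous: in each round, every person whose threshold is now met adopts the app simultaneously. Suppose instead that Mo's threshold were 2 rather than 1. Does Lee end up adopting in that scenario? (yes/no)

yes

With Mo's threshold at 2:
Round 1 — Nia adopts the app (initial).
Round 2 — checking thresholds:
  Kai: 1 of 5 neighbours < 4, not yet.
  Lee: 1 of 2 neighbours ≥ 1, adopts the app.
  Omar: 1 of 5 neighbours < 2, not yet.
  Pia: 1 of 5 neighbours < 4, not yet.
Round 3 — no new adoptions; cascade stops.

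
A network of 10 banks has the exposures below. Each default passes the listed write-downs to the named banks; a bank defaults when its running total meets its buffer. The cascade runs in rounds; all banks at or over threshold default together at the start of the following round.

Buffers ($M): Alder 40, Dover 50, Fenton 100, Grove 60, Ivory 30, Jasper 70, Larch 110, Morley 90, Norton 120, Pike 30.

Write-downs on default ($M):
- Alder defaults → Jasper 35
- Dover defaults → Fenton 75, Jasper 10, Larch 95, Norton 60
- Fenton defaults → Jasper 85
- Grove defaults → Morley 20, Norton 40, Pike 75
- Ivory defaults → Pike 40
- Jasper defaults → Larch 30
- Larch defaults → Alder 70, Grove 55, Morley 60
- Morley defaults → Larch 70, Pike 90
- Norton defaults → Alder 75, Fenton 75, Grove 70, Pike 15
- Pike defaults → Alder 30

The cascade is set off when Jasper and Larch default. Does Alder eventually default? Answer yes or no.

yes

Round 1 — Jasper, Larch default (initial).
  Alder: +70 → 70 ≥ 40
  Grove: +55 → 55 < 60
  Morley: +60 → 60 < 90
Round 2 — Alder defaults.
No further defaults.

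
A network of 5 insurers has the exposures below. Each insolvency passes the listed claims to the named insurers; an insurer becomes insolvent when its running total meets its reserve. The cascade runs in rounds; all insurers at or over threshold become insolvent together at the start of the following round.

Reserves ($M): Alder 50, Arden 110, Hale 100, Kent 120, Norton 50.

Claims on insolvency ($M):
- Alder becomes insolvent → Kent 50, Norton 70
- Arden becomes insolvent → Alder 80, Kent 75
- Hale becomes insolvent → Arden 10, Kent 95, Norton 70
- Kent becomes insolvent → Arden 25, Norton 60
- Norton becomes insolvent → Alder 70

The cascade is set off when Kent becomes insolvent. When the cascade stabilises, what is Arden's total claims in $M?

25

Round 1 — Kent becomes insolvent (initial).
  Arden: +25 → 25 < 110
  Norton: +60 → 60 ≥ 50
Round 2 — Norton becomes insolvent.
  Alder: +70 → 70 ≥ 50
Round 3 — Alder becomes insolvent.
No further insolvencies.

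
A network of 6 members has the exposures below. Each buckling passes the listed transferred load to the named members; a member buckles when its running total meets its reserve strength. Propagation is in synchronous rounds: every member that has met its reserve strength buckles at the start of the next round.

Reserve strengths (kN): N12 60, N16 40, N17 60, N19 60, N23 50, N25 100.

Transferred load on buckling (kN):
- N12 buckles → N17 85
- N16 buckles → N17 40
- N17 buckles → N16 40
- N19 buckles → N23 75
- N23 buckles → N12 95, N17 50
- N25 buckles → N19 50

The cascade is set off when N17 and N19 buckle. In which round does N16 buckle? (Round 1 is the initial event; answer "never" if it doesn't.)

Round 1 — N17, N19 buckle (initial).
  N16: +40 → 40 ≥ 40
  N23: +75 → 75 ≥ 50
Round 2 — N16, N23 buckle.
  N12: +95 → 95 ≥ 60
Round 3 — N12 buckles.
No further bucklings.

2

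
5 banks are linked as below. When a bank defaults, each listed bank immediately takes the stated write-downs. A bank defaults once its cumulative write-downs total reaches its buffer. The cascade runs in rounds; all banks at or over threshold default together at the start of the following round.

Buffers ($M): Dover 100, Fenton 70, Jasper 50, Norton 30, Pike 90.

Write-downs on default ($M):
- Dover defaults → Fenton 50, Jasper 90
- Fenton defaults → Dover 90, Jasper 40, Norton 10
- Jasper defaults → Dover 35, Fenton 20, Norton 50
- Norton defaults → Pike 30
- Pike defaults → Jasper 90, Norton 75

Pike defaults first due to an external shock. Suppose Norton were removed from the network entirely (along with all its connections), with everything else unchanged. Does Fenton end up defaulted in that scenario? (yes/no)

With Norton removed:
Round 1 — Pike defaults (initial).
  Jasper: +90 → 90 ≥ 50
Round 2 — Jasper defaults.
  Dover: +35 → 35 < 100
  Fenton: +20 → 20 < 70
No further defaults.

no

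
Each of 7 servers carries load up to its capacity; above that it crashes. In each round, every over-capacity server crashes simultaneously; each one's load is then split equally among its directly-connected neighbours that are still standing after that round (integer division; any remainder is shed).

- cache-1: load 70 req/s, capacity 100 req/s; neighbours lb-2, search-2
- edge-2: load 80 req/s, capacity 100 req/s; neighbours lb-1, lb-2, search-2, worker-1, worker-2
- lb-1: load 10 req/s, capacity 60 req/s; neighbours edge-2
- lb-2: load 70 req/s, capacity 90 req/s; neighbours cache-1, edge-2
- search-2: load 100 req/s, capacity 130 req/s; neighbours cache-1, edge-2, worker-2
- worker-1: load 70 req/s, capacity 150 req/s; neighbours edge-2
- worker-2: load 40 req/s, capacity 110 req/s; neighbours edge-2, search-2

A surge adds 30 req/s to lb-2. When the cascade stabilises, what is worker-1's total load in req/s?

102

Round 1 — lb-2 at 100 > 90. lb-2 crashes.
  lb-2 sheds 100 req/s to cache-1, edge-2: 50 each.
    cache-1: 70+50 = 120 > 100
    edge-2: 80+50 = 130 > 100
Round 2 — cache-1, edge-2 crash.
  cache-1 sheds 120 req/s to search-2: 120 each.
    search-2: 100+120 = 220 > 130
  edge-2 sheds 130 req/s to lb-1, search-2, worker-1, worker-2: 32 each (2 lost).
    lb-1: 10+32 = 42 ≤ 60
    search-2: 220+32 = 252 > 130
    worker-1: 70+32 = 102 ≤ 150
    worker-2: 40+32 = 72 ≤ 110
Round 3 — search-2 crashes.
  search-2 sheds 252 req/s to worker-2: 252 each.
    worker-2: 72+252 = 324 > 110
Round 4 — worker-2 crashes.
  worker-2 sheds 324 req/s: no online neighbours, lost.
No further crashes.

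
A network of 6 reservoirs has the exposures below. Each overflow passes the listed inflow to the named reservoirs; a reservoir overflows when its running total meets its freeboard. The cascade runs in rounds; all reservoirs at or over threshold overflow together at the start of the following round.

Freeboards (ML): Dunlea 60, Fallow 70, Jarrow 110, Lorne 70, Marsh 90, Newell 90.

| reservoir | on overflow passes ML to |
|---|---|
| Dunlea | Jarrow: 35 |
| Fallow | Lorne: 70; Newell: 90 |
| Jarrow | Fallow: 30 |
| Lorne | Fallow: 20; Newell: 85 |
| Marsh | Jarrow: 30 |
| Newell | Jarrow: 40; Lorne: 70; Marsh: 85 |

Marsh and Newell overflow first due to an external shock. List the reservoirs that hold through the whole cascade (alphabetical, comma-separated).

Round 1 — Marsh, Newell overflow (initial).
  Jarrow: +30+40 → 70 < 110
  Lorne: +70 → 70 ≥ 70
Round 2 — Lorne overflows.
  Fallow: +20 → 20 < 70
No further overflows.

Dunlea, Fallow, Jarrow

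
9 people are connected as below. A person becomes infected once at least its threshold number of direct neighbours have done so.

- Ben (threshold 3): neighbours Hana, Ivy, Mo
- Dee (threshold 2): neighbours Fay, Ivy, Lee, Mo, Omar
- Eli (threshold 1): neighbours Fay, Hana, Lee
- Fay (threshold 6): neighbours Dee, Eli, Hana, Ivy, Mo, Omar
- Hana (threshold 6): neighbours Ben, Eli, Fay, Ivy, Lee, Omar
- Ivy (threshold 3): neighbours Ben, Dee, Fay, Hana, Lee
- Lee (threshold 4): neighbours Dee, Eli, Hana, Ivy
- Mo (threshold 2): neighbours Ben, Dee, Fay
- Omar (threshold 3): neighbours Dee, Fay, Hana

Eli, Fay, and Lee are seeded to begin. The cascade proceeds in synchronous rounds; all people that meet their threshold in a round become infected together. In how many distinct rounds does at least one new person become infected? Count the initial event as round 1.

3

Round 1 — Eli, Fay, Lee become infected (initial).
Round 2 — checking thresholds:
  Dee: 2 of 5 neighbours ≥ 2, becomes infected.
  Hana: 3 of 6 neighbours < 6, holds.
  Ivy: 2 of 5 neighbours < 3, holds.
  Mo: 1 of 3 neighbours < 2, holds.
  Omar: 1 of 3 neighbours < 3, holds.
Round 3 — checking thresholds:
  Hana: 3 of 6 neighbours < 6, holds.
  Ivy: 3 of 5 neighbours ≥ 3, becomes infected.
  Mo: 2 of 3 neighbours ≥ 2, becomes infected.
  Omar: 2 of 3 neighbours < 3, holds.
Round 4 — no new infections; cascade stops.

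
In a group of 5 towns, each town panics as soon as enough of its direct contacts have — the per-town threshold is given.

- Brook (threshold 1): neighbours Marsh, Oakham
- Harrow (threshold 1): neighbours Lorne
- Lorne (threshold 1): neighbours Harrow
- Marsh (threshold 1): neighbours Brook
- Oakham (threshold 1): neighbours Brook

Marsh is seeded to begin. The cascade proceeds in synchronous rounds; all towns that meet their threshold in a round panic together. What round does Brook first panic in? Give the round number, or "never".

2

Round 1 — Marsh panics (initial).
Round 2 — checking thresholds:
  Brook: 1 of 2 neighbours ≥ 1, panics.
Round 3 — checking thresholds:
  Oakham: 1 of 1 neighbours ≥ 1, panics.
Round 4 — no new panics; cascade stops.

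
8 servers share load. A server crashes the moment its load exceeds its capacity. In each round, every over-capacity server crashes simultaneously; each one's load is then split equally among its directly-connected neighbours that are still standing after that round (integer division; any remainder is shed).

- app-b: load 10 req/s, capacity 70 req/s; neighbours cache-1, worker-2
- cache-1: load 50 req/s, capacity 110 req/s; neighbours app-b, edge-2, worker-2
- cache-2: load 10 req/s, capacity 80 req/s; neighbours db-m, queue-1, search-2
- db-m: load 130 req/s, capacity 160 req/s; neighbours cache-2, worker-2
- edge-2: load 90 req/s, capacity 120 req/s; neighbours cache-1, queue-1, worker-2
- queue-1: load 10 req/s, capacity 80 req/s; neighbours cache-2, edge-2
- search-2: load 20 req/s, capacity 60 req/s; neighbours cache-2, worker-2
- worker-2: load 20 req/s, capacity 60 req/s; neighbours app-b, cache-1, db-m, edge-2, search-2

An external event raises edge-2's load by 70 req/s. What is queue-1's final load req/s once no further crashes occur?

Round 1 — edge-2 at 160 > 120. edge-2 crashes.
  edge-2 sheds 160 req/s to cache-1, queue-1, worker-2: 53 each (1 lost).
    cache-1: 50+53 = 103 ≤ 110
    queue-1: 10+53 = 63 ≤ 80
    worker-2: 20+53 = 73 > 60
Round 2 — worker-2 crashes.
  worker-2 sheds 73 req/s to app-b, cache-1, db-m, search-2: 18 each (1 lost).
    app-b: 10+18 = 28 ≤ 70
    cache-1: 103+18 = 121 > 110
    db-m: 130+18 = 148 ≤ 160
    search-2: 20+18 = 38 ≤ 60
Round 3 — cache-1 crashes.
  cache-1 sheds 121 req/s to app-b: 121 each.
    app-b: 28+121 = 149 > 70
Round 4 — app-b crashes.
  app-b sheds 149 req/s: no online neighbours, lost.
No further crashes.

63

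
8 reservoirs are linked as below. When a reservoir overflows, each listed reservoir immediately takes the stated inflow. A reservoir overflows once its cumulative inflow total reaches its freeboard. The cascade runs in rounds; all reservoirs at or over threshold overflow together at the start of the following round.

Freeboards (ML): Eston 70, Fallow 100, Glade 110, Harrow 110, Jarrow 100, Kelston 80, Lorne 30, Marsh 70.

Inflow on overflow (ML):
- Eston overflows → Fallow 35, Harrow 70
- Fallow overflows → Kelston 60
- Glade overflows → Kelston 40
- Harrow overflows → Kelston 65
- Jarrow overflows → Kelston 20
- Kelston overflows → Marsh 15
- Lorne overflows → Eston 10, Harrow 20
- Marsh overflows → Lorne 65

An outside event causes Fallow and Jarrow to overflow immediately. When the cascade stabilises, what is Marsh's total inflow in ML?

Round 1 — Fallow, Jarrow overflow (initial).
  Kelston: +60+20 → 80 ≥ 80
Round 2 — Kelston overflows.
  Marsh: +15 → 15 < 70
No further overflows.

15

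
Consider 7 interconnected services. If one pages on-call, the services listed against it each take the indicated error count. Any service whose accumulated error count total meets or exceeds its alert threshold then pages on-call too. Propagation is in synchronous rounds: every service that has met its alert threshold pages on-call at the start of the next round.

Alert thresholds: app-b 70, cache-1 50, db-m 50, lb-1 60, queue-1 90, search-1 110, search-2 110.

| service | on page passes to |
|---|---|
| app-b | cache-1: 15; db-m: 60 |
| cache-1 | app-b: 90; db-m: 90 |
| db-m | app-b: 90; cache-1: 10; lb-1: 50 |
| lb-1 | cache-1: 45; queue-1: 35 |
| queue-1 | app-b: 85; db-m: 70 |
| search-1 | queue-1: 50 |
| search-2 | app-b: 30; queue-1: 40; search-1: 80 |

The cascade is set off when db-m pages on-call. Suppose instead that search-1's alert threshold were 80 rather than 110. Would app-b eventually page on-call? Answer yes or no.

With search-1's alert threshold at 80:
Round 1 — db-m pages on-call (initial).
  app-b: +90 → 90 ≥ 70
  cache-1: +10 → 10 < 50
  lb-1: +50 → 50 < 60
Round 2 — app-b pages on-call.
  cache-1: +15 → 25 < 50
No further pages.

yes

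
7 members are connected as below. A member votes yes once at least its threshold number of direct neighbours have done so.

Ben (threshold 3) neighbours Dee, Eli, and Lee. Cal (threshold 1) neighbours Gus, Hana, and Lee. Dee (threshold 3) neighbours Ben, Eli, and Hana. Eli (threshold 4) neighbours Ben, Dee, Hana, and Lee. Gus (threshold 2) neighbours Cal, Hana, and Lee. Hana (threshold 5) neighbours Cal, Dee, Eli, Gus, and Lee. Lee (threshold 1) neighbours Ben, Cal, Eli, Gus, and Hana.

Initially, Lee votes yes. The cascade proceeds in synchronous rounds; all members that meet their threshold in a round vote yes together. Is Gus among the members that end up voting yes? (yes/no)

Round 1 — Lee votes yes (initial).
Round 2 — checking thresholds:
  Ben: 1 of 3 neighbours < 3, holds.
  Cal: 1 of 3 neighbours ≥ 1, votes yes.
  Eli: 1 of 4 neighbours < 4, holds.
  Gus: 1 of 3 neighbours < 2, holds.
  Hana: 1 of 5 neighbours < 5, holds.
Round 3 — checking thresholds:
  Ben: 1 of 3 neighbours < 3, holds.
  Eli: 1 of 4 neighbours < 4, holds.
  Gus: 2 of 3 neighbours ≥ 2, votes yes.
  Hana: 2 of 5 neighbours < 5, holds.
Round 4 — no new yes votes; cascade stops.

yes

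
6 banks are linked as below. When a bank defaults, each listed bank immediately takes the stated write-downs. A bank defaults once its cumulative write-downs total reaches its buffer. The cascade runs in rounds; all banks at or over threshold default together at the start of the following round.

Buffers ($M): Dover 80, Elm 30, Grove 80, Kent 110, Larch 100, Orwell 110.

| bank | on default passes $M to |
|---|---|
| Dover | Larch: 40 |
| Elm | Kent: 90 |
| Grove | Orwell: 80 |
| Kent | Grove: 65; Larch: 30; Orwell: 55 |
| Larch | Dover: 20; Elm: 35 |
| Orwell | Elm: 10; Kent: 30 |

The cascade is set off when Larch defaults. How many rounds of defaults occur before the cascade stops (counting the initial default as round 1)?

2

Round 1 — Larch defaults (initial).
  Dover: +20 → 20 < 80
  Elm: +35 → 35 ≥ 30
Round 2 — Elm defaults.
  Kent: +90 → 90 < 110
No further defaults.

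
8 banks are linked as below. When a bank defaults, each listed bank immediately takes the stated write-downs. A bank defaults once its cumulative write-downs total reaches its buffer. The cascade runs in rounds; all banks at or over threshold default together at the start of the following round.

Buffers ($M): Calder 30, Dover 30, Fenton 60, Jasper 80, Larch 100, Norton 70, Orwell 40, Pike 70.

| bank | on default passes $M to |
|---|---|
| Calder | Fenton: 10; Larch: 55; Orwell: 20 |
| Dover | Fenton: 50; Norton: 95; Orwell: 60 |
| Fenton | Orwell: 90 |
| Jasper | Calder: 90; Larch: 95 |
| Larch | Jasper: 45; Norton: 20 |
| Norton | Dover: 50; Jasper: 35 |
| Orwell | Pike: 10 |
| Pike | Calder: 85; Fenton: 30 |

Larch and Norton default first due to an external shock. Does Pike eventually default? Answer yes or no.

Round 1 — Larch, Norton default (initial).
  Dover: +50 → 50 ≥ 30
  Jasper: +45+35 → 80 ≥ 80
Round 2 — Dover, Jasper default.
  Calder: +90 → 90 ≥ 30
  Fenton: +50 → 50 < 60
  Orwell: +60 → 60 ≥ 40
Round 3 — Calder, Orwell default.
  Fenton: +10 → 60 ≥ 60
  Pike: +10 → 10 < 70
Round 4 — Fenton defaults.
No further defaults.

no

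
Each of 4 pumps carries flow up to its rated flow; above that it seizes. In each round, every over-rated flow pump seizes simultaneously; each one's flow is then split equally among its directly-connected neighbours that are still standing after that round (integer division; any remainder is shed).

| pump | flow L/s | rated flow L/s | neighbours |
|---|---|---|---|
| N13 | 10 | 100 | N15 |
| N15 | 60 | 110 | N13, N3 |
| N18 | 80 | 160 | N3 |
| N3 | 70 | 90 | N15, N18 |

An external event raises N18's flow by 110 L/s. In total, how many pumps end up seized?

4

Round 1 — N18 at 190 > 160. N18 seizes.
  N18 sheds 190 L/s to N3: 190 each.
    N3: 70+190 = 260 > 90
Round 2 — N3 seizes.
  N3 sheds 260 L/s to N15: 260 each.
    N15: 60+260 = 320 > 110
Round 3 — N15 seizes.
  N15 sheds 320 L/s to N13: 320 each.
    N13: 10+320 = 330 > 100
Round 4 — N13 seizes.
  N13 sheds 330 L/s: no online neighbours, lost.
No further seizures.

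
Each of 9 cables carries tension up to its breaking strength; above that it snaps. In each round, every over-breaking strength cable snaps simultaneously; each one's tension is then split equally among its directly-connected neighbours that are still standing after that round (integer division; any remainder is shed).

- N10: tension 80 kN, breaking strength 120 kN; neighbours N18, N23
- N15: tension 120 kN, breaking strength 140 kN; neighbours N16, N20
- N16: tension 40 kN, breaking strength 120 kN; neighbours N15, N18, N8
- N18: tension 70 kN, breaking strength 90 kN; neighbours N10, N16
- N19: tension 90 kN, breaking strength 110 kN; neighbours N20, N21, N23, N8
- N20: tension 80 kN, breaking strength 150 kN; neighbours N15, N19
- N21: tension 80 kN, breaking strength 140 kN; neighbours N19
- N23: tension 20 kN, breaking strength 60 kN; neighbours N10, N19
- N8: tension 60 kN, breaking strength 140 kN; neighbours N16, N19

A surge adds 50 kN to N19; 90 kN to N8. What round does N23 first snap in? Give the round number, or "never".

2

Round 1 — N19 at 140 > 110; N8 at 150 > 140. N19, N8 snap.
  N19 sheds 140 kN to N20, N21, N23: 46 each (2 lost).
    N20: 80+46 = 126 ≤ 150
    N21: 80+46 = 126 ≤ 140
    N23: 20+46 = 66 > 60
  N8 sheds 150 kN to N16: 150 each.
    N16: 40+150 = 190 > 120
Round 2 — N16, N23 snap.
  N16 sheds 190 kN to N15, N18: 95 each.
    N15: 120+95 = 215 > 140
    N18: 70+95 = 165 > 90
  N23 sheds 66 kN to N10: 66 each.
    N10: 80+66 = 146 > 120
Round 3 — N10, N15, N18 snap.
  N10 sheds 146 kN: no online neighbours, lost.
  N15 sheds 215 kN to N20: 215 each.
    N20: 126+215 = 341 > 150
  N18 sheds 165 kN: no online neighbours, lost.
Round 4 — N20 snaps.
  N20 sheds 341 kN: no online neighbours, lost.
No further breaks.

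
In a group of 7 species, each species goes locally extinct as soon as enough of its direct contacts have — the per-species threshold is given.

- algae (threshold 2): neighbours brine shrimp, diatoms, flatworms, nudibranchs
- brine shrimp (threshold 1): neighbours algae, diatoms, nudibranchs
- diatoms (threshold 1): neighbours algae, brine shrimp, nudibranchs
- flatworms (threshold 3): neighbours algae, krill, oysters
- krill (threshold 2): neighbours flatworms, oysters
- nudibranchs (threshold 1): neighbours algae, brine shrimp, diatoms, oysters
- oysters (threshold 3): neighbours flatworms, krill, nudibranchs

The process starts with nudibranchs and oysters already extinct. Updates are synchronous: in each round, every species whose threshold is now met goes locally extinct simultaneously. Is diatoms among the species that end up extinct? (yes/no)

Round 1 — nudibranchs, oysters go locally extinct (initial).
Round 2 — checking thresholds:
  algae: 1 of 4 neighbours < 2, below threshold.
  brine shrimp: 1 of 3 neighbours ≥ 1, goes locally extinct.
  diatoms: 1 of 3 neighbours ≥ 1, goes locally extinct.
  flatworms: 1 of 3 neighbours < 3, below threshold.
  krill: 1 of 2 neighbours < 2, below threshold.
Round 3 — checking thresholds:
  algae: 3 of 4 neighbours ≥ 2, goes locally extinct.
  flatworms: 1 of 3 neighbours < 3, below threshold.
  krill: 1 of 2 neighbours < 2, below threshold.
Round 4 — no new extinctions; cascade stops.

yes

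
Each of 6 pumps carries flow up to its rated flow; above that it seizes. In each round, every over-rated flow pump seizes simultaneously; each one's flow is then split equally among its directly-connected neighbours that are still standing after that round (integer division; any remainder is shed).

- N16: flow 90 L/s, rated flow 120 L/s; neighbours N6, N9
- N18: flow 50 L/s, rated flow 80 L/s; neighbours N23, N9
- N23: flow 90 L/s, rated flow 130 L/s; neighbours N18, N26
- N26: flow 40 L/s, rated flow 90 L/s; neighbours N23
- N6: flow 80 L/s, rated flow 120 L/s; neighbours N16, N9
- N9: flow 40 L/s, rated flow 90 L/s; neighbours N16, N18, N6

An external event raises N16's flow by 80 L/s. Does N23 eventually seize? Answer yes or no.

Round 1 — N16 at 170 > 120. N16 seizes.
  N16 sheds 170 L/s to N6, N9: 85 each.
    N6: 80+85 = 165 > 120
    N9: 40+85 = 125 > 90
Round 2 — N6, N9 seize.
  N6 sheds 165 L/s: no online neighbours, lost.
  N9 sheds 125 L/s to N18: 125 each.
    N18: 50+125 = 175 > 80
Round 3 — N18 seizes.
  N18 sheds 175 L/s to N23: 175 each.
    N23: 90+175 = 265 > 130
Round 4 — N23 seizes.
  N23 sheds 265 L/s to N26: 265 each.
    N26: 40+265 = 305 > 90
Round 5 — N26 seizes.
  N26 sheds 305 L/s: no online neighbours, lost.
No further seizures.

yes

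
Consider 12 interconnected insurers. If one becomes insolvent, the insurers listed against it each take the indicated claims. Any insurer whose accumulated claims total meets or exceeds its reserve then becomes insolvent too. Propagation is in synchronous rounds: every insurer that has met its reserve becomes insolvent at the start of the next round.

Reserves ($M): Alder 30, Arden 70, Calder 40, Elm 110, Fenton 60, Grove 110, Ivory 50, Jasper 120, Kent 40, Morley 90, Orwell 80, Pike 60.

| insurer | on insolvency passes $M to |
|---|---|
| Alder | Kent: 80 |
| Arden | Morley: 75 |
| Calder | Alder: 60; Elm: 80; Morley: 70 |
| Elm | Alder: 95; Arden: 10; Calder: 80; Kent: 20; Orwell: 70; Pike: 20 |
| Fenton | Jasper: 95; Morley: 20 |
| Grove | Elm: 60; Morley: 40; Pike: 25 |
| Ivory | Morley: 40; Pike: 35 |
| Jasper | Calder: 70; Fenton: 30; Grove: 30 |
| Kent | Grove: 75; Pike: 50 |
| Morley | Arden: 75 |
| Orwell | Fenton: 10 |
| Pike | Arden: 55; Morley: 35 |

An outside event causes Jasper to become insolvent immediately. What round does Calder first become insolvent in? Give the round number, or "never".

2

Round 1 — Jasper becomes insolvent (initial).
  Calder: +70 → 70 ≥ 40
  Fenton: +30 → 30 < 60
  Grove: +30 → 30 < 110
Round 2 — Calder becomes insolvent.
  Alder: +60 → 60 ≥ 30
  Elm: +80 → 80 < 110
  Morley: +70 → 70 < 90
Round 3 — Alder becomes insolvent.
  Kent: +80 → 80 ≥ 40
Round 4 — Kent becomes insolvent.
  Grove: +75 → 105 < 110
  Pike: +50 → 50 < 60
No further insolvencies.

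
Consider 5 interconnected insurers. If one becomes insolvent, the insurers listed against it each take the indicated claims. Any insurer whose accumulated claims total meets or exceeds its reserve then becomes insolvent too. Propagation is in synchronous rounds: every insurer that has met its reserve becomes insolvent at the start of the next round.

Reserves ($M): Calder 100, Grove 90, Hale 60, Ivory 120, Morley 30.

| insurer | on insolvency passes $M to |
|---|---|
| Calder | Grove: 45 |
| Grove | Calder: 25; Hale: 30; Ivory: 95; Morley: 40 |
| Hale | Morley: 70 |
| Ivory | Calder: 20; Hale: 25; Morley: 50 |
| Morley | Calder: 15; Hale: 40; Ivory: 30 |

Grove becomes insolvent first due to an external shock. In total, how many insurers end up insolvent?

4

Round 1 — Grove becomes insolvent (initial).
  Calder: +25 → 25 < 100
  Hale: +30 → 30 < 60
  Ivory: +95 → 95 < 120
  Morley: +40 → 40 ≥ 30
Round 2 — Morley becomes insolvent.
  Calder: +15 → 40 < 100
  Hale: +40 → 70 ≥ 60
  Ivory: +30 → 125 ≥ 120
Round 3 — Hale, Ivory become insolvent.
  Calder: +20 → 60 < 100
No further insolvencies.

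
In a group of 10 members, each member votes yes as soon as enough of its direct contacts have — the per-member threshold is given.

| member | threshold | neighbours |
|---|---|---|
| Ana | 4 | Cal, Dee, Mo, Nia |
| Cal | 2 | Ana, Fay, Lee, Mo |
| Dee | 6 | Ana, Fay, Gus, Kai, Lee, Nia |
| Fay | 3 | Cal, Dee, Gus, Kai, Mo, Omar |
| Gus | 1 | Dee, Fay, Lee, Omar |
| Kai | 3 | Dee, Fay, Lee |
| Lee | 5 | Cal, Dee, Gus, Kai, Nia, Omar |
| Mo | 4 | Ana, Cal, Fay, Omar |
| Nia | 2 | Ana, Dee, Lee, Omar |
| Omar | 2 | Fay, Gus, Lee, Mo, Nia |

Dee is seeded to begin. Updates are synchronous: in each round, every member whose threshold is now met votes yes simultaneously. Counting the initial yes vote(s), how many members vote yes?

2

Round 1 — Dee votes yes (initial).
Round 2 — checking thresholds:
  Ana: 1 of 4 neighbours < 4, below threshold.
  Fay: 1 of 6 neighbours < 3, below threshold.
  Gus: 1 of 4 neighbours ≥ 1, votes yes.
  Kai: 1 of 3 neighbours < 3, below threshold.
  Lee: 1 of 6 neighbours < 5, below threshold.
  Nia: 1 of 4 neighbours < 2, below threshold.
Round 3 — no new yes votes; cascade stops.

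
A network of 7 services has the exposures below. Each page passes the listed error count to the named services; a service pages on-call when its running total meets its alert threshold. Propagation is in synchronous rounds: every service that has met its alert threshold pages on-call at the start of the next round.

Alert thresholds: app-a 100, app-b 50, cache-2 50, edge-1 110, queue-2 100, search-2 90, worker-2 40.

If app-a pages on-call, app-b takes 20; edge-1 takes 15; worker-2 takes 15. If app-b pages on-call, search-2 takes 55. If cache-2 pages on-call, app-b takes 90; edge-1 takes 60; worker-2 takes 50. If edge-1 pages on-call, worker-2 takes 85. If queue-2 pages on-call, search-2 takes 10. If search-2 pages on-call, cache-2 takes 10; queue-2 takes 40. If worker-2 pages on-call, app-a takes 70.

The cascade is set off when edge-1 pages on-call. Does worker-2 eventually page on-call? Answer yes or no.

Round 1 — edge-1 pages on-call (initial).
  worker-2: +85 → 85 ≥ 40
Round 2 — worker-2 pages on-call.
  app-a: +70 → 70 < 100
No further pages.

yes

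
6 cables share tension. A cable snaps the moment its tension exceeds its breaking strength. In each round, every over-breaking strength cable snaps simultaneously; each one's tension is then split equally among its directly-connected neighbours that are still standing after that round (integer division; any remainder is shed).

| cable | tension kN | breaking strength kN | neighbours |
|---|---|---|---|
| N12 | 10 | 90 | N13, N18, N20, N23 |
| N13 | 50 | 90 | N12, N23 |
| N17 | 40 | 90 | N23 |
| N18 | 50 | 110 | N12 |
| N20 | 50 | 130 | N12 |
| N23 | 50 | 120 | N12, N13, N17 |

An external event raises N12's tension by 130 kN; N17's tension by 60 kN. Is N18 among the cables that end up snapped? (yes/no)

no

Round 1 — N12 at 140 > 90; N17 at 100 > 90. N12, N17 snap.
  N12 sheds 140 kN to N13, N18, N20, N23: 35 each.
    N13: 50+35 = 85 ≤ 90
    N18: 50+35 = 85 ≤ 110
    N20: 50+35 = 85 ≤ 130
    N23: 50+35 = 85 ≤ 120
  N17 sheds 100 kN to N23: 100 each.
    N23: 85+100 = 185 > 120
Round 2 — N23 snaps.
  N23 sheds 185 kN to N13: 185 each.
    N13: 85+185 = 270 > 90
Round 3 — N13 snaps.
  N13 sheds 270 kN: no online neighbours, lost.
No further breaks.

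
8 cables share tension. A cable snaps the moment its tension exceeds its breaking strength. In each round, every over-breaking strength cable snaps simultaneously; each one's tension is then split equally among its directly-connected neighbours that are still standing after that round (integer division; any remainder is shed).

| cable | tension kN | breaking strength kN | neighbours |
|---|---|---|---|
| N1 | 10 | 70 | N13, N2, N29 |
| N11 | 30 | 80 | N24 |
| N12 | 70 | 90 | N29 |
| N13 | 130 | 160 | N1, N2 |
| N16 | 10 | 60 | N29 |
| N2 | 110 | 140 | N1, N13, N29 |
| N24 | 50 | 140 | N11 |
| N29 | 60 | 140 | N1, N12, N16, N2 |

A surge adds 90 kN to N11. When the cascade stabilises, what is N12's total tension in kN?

Round 1 — N11 at 120 > 80. N11 snaps.
  N11 sheds 120 kN to N24: 120 each.
    N24: 50+120 = 170 > 140
Round 2 — N24 snaps.
  N24 sheds 170 kN: no online neighbours, lost.
No further breaks.

70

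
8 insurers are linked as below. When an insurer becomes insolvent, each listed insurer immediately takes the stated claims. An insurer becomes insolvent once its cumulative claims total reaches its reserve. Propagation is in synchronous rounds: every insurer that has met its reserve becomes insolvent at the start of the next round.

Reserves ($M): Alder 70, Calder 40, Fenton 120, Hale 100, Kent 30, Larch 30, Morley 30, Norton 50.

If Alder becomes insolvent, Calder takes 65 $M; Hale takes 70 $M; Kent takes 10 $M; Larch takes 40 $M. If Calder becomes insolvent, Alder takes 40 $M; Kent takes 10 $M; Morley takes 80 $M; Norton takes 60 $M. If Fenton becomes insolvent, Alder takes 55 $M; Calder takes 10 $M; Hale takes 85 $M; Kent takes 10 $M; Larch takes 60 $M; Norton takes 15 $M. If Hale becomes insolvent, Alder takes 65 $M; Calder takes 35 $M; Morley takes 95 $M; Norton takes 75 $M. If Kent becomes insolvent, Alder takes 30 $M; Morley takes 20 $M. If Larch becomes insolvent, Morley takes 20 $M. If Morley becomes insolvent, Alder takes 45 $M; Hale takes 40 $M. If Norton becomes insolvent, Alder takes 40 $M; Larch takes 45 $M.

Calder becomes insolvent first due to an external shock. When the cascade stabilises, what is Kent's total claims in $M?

Round 1 — Calder becomes insolvent (initial).
  Alder: +40 → 40 < 70
  Kent: +10 → 10 < 30
  Morley: +80 → 80 ≥ 30
  Norton: +60 → 60 ≥ 50
Round 2 — Morley, Norton become insolvent.
  Alder: +45+40 → 125 ≥ 70
  Hale: +40 → 40 < 100
  Larch: +45 → 45 ≥ 30
Round 3 — Alder, Larch become insolvent.
  Hale: +70 → 110 ≥ 100
  Kent: +10 → 20 < 30
Round 4 — Hale becomes insolvent.
No further insolvencies.

20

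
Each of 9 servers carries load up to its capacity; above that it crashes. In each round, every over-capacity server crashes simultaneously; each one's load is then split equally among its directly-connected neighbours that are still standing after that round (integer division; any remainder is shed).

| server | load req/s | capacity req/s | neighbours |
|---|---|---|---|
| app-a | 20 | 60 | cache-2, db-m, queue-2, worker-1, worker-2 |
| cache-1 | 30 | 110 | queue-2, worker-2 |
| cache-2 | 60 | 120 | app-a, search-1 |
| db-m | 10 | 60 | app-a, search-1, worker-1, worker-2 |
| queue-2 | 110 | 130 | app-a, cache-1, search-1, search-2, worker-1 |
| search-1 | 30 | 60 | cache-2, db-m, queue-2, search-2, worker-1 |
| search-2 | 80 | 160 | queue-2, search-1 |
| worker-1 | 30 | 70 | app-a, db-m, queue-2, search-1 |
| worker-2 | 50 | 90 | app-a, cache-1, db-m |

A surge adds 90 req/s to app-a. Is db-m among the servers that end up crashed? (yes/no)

Round 1 — app-a at 110 > 60. app-a crashes.
  app-a sheds 110 req/s to cache-2, db-m, queue-2, worker-1, worker-2: 22 each.
    cache-2: 60+22 = 82 ≤ 120
    db-m: 10+22 = 32 ≤ 60
    queue-2: 110+22 = 132 > 130
    worker-1: 30+22 = 52 ≤ 70
    worker-2: 50+22 = 72 ≤ 90
Round 2 — queue-2 crashes.
  queue-2 sheds 132 req/s to cache-1, search-1, search-2, worker-1: 33 each.
    cache-1: 30+33 = 63 ≤ 110
    search-1: 30+33 = 63 > 60
    search-2: 80+33 = 113 ≤ 160
    worker-1: 52+33 = 85 > 70
Round 3 — search-1, worker-1 crash.
  search-1 sheds 63 req/s to cache-2, db-m, search-2: 21 each.
    cache-2: 82+21 = 103 ≤ 120
    db-m: 32+21 = 53 ≤ 60
    search-2: 113+21 = 134 ≤ 160
  worker-1 sheds 85 req/s to db-m: 85 each.
    db-m: 53+85 = 138 > 60
Round 4 — db-m crashes.
  db-m sheds 138 req/s to worker-2: 138 each.
    worker-2: 72+138 = 210 > 90
Round 5 — worker-2 crashes.
  worker-2 sheds 210 req/s to cache-1: 210 each.
    cache-1: 63+210 = 273 > 110
Round 6 — cache-1 crashes.
  cache-1 sheds 273 req/s: no online neighbours, lost.
No further crashes.

yes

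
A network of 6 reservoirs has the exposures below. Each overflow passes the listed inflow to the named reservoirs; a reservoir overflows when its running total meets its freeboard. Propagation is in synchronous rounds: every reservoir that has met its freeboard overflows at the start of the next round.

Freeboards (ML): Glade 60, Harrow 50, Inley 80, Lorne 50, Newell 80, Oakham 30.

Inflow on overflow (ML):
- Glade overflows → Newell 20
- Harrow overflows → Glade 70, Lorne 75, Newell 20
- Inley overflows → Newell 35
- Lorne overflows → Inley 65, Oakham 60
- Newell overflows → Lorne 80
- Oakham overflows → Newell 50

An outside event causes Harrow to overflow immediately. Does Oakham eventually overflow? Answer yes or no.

Round 1 — Harrow overflows (initial).
  Glade: +70 → 70 ≥ 60
  Lorne: +75 → 75 ≥ 50
  Newell: +20 → 20 < 80
Round 2 — Glade, Lorne overflow.
  Inley: +65 → 65 < 80
  Newell: +20 → 40 < 80
  Oakham: +60 → 60 ≥ 30
Round 3 — Oakham overflows.
  Newell: +50 → 90 ≥ 80
Round 4 — Newell overflows.
No further overflows.

yes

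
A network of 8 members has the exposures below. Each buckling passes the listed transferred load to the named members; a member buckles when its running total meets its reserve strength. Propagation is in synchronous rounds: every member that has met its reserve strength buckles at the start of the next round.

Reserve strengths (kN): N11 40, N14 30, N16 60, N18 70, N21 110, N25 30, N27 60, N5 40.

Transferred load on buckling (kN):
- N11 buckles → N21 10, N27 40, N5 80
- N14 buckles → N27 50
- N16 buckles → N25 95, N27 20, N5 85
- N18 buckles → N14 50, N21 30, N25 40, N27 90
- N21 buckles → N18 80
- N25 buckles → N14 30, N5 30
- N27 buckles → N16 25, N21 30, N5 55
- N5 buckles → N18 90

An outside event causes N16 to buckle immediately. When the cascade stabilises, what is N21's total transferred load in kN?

60

Round 1 — N16 buckles (initial).
  N25: +95 → 95 ≥ 30
  N27: +20 → 20 < 60
  N5: +85 → 85 ≥ 40
Round 2 — N25, N5 buckle.
  N14: +30 → 30 ≥ 30
  N18: +90 → 90 ≥ 70
Round 3 — N14, N18 buckle.
  N21: +30 → 30 < 110
  N27: +50+90 → 160 ≥ 60
Round 4 — N27 buckles.
  N21: +30 → 60 < 110
No further bucklings.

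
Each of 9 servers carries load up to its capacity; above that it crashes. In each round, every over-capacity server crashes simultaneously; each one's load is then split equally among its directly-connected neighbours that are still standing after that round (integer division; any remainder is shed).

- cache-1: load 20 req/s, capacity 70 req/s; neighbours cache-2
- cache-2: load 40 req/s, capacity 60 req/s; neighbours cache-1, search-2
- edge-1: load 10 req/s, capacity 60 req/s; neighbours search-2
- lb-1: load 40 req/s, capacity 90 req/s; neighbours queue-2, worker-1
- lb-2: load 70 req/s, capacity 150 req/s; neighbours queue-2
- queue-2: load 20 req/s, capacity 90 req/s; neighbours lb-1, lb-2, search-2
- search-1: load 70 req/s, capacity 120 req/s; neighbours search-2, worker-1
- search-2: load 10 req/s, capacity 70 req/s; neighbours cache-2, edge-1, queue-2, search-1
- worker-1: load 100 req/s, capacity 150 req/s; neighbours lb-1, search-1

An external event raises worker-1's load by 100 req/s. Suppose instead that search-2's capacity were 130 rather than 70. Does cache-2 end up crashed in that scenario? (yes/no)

yes

With search-2's capacity at 130:
Round 1 — worker-1 at 200 > 150. worker-1 crashes.
  worker-1 sheds 200 req/s to lb-1, search-1: 100 each.
    lb-1: 40+100 = 140 > 90
    search-1: 70+100 = 170 > 120
Round 2 — lb-1, search-1 crash.
  lb-1 sheds 140 req/s to queue-2: 140 each.
    queue-2: 20+140 = 160 > 90
  search-1 sheds 170 req/s to search-2: 170 each.
    search-2: 10+170 = 180 > 130
Round 3 — queue-2, search-2 crash.
  queue-2 sheds 160 req/s to lb-2: 160 each.
    lb-2: 70+160 = 230 > 150
  search-2 sheds 180 req/s to cache-2, edge-1: 90 each.
    cache-2: 40+90 = 130 > 60
    edge-1: 10+90 = 100 > 60
Round 4 — cache-2, edge-1, lb-2 crash.
  cache-2 sheds 130 req/s to cache-1: 130 each.
    cache-1: 20+130 = 150 > 70
  edge-1 sheds 100 req/s: no online neighbours, lost.
  lb-2 sheds 230 req/s: no online neighbours, lost.
Round 5 — cache-1 crashes.
  cache-1 sheds 150 req/s: no online neighbours, lost.
No further crashes.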